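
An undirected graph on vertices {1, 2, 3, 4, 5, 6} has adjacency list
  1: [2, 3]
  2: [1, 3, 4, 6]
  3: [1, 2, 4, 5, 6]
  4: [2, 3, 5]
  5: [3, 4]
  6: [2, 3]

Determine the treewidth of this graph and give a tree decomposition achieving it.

Treewidth 2.
Bags: B1 = {2, 3, 4}  B2 = {2, 3, 6}  B3 = {1, 2, 3}  B4 = {3, 4, 5}
Tree: B1–B2, B1–B3, B1–B4

The largest bag has 3 vertices, giving width 2; this decomposition certifies tw(G) ≤ 2. On the other hand G contains the 3-clique {1, 2, 3}. A clique must lie in a single bag of any decomposition, so no decomposition can have width below 2. Combining the bounds, tw(G) = 2.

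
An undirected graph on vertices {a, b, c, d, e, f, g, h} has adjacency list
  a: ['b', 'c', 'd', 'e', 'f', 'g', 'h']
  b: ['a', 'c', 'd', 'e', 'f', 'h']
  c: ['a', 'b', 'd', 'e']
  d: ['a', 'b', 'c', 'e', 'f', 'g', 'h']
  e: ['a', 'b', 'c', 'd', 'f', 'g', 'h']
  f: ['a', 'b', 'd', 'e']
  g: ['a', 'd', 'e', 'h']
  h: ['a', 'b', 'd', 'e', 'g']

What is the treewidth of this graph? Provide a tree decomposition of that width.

Each bag holds 5 vertices, so the decomposition has width 4, which upper-bounds the treewidth. On the other hand G contains the 5-clique {a, d, e, g, h}. A clique must lie in a single bag of any decomposition, so no decomposition can have width below 4. Hence tw(G) = 4 exactly.

Treewidth 4.
Bags: B1 = {a, d, e, g, h}  B2 = {a, b, d, e, h}  B3 = {a, b, d, e, f}  B4 = {a, b, c, d, e}
Tree: B1–B2, B2–B3, B2–B4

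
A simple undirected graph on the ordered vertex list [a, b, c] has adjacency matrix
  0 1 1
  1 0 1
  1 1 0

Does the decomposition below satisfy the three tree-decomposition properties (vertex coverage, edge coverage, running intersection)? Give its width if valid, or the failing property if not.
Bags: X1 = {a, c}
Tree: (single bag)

A tree decomposition must satisfy three properties: every vertex lies in some bag; for every edge, both endpoints lie together in some bag; and for every vertex, the bags containing it form a connected subtree. Here vertex b appears in no bag, so the decomposition is invalid.

No — vertex b appears in no bag.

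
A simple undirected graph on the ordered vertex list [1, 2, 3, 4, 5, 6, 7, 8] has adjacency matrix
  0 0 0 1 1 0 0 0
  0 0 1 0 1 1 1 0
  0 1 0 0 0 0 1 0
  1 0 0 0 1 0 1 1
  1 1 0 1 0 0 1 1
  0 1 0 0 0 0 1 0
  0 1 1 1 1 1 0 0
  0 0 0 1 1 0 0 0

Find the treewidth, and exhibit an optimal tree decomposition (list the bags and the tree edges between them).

Treewidth 2.
One such decomposition:
Bags: B1 = {4, 5, 7}  B2 = {4, 5, 8}  B3 = {2, 5, 7}  B4 = {2, 3, 7}  B5 = {1, 4, 5}  B6 = {2, 6, 7}
Tree: B1–B2, B1–B3, B3–B4, B1–B5, B3–B6

Every bag has size at most 3, so the width is 3 − 1 = 2 and tw(G) ≤ 2. For the lower bound, the 3 vertices {2, 3, 7} are pairwise adjacent, and any tree decomposition puts a clique entirely inside one bag — forcing width ≥ 2. The upper and lower bounds meet at 2, so that is the treewidth.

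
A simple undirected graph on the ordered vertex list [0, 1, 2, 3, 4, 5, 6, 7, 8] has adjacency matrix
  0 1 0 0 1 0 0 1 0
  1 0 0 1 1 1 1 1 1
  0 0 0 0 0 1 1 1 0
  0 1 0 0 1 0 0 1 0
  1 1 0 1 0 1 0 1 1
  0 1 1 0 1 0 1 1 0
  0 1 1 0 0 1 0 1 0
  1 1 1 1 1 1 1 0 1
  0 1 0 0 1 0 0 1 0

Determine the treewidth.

3

A width-3 tree decomposition is:
Bags: B1 = {1, 4, 5, 7}  B2 = {1, 4, 7, 8}  B3 = {0, 1, 4, 7}  B4 = {1, 3, 4, 7}  B5 = {1, 5, 6, 7}  B6 = {2, 5, 6, 7}
Tree: B1–B2, B2–B3, B3–B4, B1–B5, B5–B6
Every bag has size at most 4, so the width is 4 − 1 = 3 and tw(G) ≤ 3. For the lower bound, the 4 vertices {0, 1, 4, 7} are pairwise adjacent, and any tree decomposition puts a clique entirely inside one bag — forcing width ≥ 3. Hence tw(G) = 3 exactly.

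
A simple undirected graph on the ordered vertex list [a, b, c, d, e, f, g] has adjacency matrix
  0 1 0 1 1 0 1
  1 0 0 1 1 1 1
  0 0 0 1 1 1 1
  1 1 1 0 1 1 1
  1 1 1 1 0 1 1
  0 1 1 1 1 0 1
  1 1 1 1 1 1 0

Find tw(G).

A width-4 tree decomposition is:
Bags: B1 = {c, d, e, f, g}  B2 = {b, d, e, f, g}  B3 = {a, b, d, e, g}
Tree: B1–B2, B2–B3
The largest bag has 5 vertices, giving width 4; this decomposition certifies tw(G) ≤ 4. Conversely, {c, d, e, f, g} is a clique of size 5, and the vertices of any clique must share a bag in every tree decomposition; so some bag has ≥ 5 vertices and tw(G) ≥ 4. Hence tw(G) = 4 exactly.

4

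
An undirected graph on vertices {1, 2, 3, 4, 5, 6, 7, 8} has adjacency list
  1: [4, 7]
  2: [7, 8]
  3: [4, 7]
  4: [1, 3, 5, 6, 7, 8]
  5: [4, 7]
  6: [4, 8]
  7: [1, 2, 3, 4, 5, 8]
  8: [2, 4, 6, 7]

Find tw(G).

A width-2 tree decomposition is:
Bags: B1 = {4, 7, 8}  B2 = {3, 4, 7}  B3 = {1, 4, 7}  B4 = {4, 5, 7}  B5 = {2, 7, 8}  B6 = {4, 6, 8}
Tree: B1–B2, B1–B3, B3–B4, B1–B5, B1–B6
Every bag has size at most 3, so the width is 3 − 1 = 2 and tw(G) ≤ 2. Conversely, {2, 7, 8} is a clique of size 3, and the vertices of any clique must share a bag in every tree decomposition; so some bag has ≥ 3 vertices and tw(G) ≥ 2. The upper and lower bounds meet at 2, so that is the treewidth.

2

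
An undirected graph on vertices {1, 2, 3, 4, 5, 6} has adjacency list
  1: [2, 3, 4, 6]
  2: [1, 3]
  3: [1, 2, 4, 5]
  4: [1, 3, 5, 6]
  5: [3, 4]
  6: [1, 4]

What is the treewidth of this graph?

A width-2 tree decomposition is:
Bags: B1 = {1, 2, 3}  B2 = {1, 3, 4}  B3 = {1, 4, 6}  B4 = {3, 4, 5}
Tree: B1–B2, B2–B3, B2–B4
The largest bag has 3 vertices, giving width 2; this decomposition certifies tw(G) ≤ 2. Conversely, {1, 2, 3} is a clique of size 3, and the vertices of any clique must share a bag in every tree decomposition; so some bag has ≥ 3 vertices and tw(G) ≥ 2. The upper and lower bounds meet at 2, so that is the treewidth.

2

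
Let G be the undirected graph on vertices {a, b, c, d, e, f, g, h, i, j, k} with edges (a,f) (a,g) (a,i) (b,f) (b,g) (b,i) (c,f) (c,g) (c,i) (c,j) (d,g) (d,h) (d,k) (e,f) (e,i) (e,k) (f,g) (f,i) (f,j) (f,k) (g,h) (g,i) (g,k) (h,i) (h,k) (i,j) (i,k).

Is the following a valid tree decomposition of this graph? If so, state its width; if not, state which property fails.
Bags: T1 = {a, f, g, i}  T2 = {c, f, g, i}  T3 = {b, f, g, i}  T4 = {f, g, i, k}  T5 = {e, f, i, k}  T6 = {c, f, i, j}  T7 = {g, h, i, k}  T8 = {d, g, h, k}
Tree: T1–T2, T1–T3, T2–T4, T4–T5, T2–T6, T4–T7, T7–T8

Vertex coverage: the bags together contain {a, b, c, d, e, f, g, h, i, j, k}, the full vertex set. Edge coverage: each edge of G has both endpoints in at least one bag. Running intersection: for every vertex, the bags containing it form a connected subtree. All three properties hold, so this is a valid tree decomposition of width max|bag| − 1 = 3, and hence tw(G) ≤ 3.

Yes; width 3.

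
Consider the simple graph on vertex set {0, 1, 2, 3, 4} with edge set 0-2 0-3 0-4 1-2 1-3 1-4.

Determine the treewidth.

A width-2 tree decomposition is:
Bags: B1 = {0, 1, 3}  B2 = {0, 1, 4}  B3 = {0, 1, 2}
Tree: B1–B2, B2–B3
The largest bag has 3 vertices, giving width 2; this decomposition certifies tw(G) ≤ 2. The edges 0–3–1–4–0 form a cycle, so G is not a tree and its treewidth is at least 2. Combining the bounds, tw(G) = 2.

2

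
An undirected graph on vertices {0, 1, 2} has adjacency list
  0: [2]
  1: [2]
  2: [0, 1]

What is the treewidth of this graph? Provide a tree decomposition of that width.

Treewidth 1.
Bags: B1 = {1, 2}  B2 = {0, 2}
Tree: B1–B2

Each bag holds 2 vertices, so the decomposition has width 1, which upper-bounds the treewidth. G has an edge, so its treewidth is at least 1. Combining the bounds, tw(G) = 1.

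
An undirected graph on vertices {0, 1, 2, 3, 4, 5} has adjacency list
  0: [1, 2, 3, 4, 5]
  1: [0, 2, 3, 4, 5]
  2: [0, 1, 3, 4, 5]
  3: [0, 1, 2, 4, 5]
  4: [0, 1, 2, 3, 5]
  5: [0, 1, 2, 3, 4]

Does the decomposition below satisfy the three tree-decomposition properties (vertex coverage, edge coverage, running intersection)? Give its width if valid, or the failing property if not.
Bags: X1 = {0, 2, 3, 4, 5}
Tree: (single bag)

A tree decomposition must satisfy three properties: every vertex lies in some bag; for every edge, both endpoints lie together in some bag; and for every vertex, the bags containing it form a connected subtree. Here vertex 1 appears in no bag, so the decomposition is invalid.

No — vertex 1 appears in no bag.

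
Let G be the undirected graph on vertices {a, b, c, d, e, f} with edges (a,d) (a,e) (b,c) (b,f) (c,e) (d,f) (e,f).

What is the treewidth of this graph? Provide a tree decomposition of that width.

Each bag holds 3 vertices, so the decomposition has width 2, which upper-bounds the treewidth. For the lower bound, G contains the cycle a–d–f–e–a, so G is not a forest; only forests have treewidth ≤ 1, hence tw(G) ≥ 2. Combining the bounds, tw(G) = 2.

Treewidth 2.
One optimal decomposition is:
Bags: B1 = {a, d, e}  B2 = {d, e, f}  B3 = {c, e, f}  B4 = {b, c, f}
Tree: B1–B2, B2–B3, B3–B4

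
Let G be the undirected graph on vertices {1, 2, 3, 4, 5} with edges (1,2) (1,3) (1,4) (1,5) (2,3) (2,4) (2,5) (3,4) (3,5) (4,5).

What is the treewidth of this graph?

A width-4 tree decomposition is:
Bags: B1 = {1, 2, 3, 4, 5}
Tree: (single bag)
With just one bag of size 5, the width is 5 − 1 = 4, so tw(G) ≤ 4. For the lower bound, the 5 vertices {1, 2, 3, 4, 5} are pairwise adjacent, and any tree decomposition puts a clique entirely inside one bag — forcing width ≥ 4. Therefore the treewidth is 4.

4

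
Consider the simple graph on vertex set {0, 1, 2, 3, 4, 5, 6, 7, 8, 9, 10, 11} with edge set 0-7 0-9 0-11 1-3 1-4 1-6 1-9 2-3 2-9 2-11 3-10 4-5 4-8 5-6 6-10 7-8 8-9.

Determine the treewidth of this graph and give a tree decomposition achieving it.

The largest bag has 4 vertices, giving width 3; this decomposition certifies tw(G) ≤ 3. For the lower bound: the 4 vertex sets {0,7,11}, {8}, {9}, {1,2,3,4} are disjoint, each induces a connected subgraph, and every pair is joined by at least one edge of G. Contracting each set to a single vertex therefore yields K_{4} as a minor, and since treewidth is minor-monotone, tw(G) ≥ tw(K_{4}) = 3. Hence tw(G) = 3 exactly.

Treewidth 3.
One optimal decomposition is:
Bags: B1 = {0, 7, 8, 11}  B2 = {0, 8, 9, 11}  B3 = {2, 8, 9, 11}  B4 = {2, 4, 8, 9}  B5 = {1, 2, 4, 9}  B6 = {1, 2, 3, 4}  B7 = {1, 3, 4, 5}  B8 = {1, 3, 5, 6}  B9 = {3, 5, 6, 10}
Tree: B1–B2, B2–B3, B3–B4, B4–B5, B5–B6, B6–B7, B7–B8, B8–B9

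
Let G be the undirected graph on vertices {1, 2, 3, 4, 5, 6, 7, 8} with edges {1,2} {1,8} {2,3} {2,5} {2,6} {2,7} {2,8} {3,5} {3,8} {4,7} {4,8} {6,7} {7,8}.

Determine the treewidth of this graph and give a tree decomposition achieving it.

Treewidth 2.
Bags: B1 = {2, 6, 7}  B2 = {2, 7, 8}  B3 = {2, 3, 8}  B4 = {1, 2, 8}  B5 = {4, 7, 8}  B6 = {2, 3, 5}
Tree: B1–B2, B2–B3, B3–B4, B2–B5, B3–B6

Each bag holds 3 vertices, so the decomposition has width 2, which upper-bounds the treewidth. Conversely, {1, 2, 8} is a clique of size 3, and the vertices of any clique must share a bag in every tree decomposition; so some bag has ≥ 3 vertices and tw(G) ≥ 2. Combining the bounds, tw(G) = 2.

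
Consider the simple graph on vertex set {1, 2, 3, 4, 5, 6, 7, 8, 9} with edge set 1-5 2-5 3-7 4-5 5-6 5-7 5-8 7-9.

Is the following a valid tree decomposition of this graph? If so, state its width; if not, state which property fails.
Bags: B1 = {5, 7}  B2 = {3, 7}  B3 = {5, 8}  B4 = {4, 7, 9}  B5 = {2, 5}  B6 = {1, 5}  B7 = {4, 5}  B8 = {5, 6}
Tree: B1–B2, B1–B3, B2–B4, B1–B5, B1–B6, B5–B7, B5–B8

A tree decomposition must satisfy three properties: every vertex lies in some bag; for every edge, both endpoints lie together in some bag; and for every vertex, the bags containing it form a connected subtree. Here bags containing vertex 4 are not connected in the tree, so the decomposition is invalid.

No — bags containing vertex 4 are not connected in the tree.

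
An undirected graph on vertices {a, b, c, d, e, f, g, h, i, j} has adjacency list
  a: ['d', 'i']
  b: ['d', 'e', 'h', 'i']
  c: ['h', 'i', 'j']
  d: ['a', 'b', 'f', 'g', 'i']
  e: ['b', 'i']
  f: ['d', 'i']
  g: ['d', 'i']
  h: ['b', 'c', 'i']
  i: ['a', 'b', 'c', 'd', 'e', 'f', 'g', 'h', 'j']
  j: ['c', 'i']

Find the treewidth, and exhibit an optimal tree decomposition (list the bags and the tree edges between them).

Every bag has size at most 3, so the width is 3 − 1 = 2 and tw(G) ≤ 2. For the lower bound, the 3 vertices {d, g, i} are pairwise adjacent, and any tree decomposition puts a clique entirely inside one bag — forcing width ≥ 2. The upper and lower bounds meet at 2, so that is the treewidth.

Treewidth 2.
Bags: B1 = {b, d, i}  B2 = {b, h, i}  B3 = {a, d, i}  B4 = {c, h, i}  B5 = {d, f, i}  B6 = {c, i, j}  B7 = {d, g, i}  B8 = {b, e, i}
Tree: B1–B2, B1–B3, B2–B4, B3–B5, B4–B6, B3–B7, B2–B8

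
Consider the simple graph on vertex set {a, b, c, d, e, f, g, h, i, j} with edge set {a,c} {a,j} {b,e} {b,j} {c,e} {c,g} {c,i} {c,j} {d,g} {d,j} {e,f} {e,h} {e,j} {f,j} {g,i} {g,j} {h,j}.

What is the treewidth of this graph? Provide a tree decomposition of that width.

Treewidth 2.
One such decomposition:
Bags: B1 = {c, g, j}  B2 = {c, e, j}  B3 = {e, h, j}  B4 = {c, g, i}  B5 = {b, e, j}  B6 = {e, f, j}  B7 = {d, g, j}  B8 = {a, c, j}
Tree: B1–B2, B2–B3, B1–B4, B2–B5, B3–B6, B1–B7, B1–B8

Each bag holds 3 vertices, so the decomposition has width 2, which upper-bounds the treewidth. For the lower bound, the 3 vertices {d, g, j} are pairwise adjacent, and any tree decomposition puts a clique entirely inside one bag — forcing width ≥ 2. The upper and lower bounds meet at 2, so that is the treewidth.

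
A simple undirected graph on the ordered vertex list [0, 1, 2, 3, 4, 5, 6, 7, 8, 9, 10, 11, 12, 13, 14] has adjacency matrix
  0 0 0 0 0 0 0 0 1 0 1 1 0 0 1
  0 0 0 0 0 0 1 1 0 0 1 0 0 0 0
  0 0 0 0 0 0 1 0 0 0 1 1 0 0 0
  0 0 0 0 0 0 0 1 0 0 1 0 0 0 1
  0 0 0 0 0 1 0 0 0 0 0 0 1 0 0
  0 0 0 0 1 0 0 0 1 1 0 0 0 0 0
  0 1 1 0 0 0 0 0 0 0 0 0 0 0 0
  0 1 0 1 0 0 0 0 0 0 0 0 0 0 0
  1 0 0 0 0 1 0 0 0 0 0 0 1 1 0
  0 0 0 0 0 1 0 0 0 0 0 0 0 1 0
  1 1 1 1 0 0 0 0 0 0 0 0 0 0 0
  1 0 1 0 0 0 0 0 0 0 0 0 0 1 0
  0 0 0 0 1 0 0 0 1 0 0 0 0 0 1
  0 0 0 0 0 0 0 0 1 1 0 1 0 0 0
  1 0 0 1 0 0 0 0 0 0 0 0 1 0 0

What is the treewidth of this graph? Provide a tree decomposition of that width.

Treewidth 3.
Bags: B1 = {1, 3, 6, 7}  B2 = {1, 3, 6, 10}  B3 = {2, 3, 6, 10}  B4 = {2, 3, 10, 14}  B5 = {0, 2, 10, 14}  B6 = {0, 2, 11, 14}  B7 = {0, 11, 12, 14}  B8 = {0, 8, 11, 12}  B9 = {8, 11, 12, 13}  B10 = {4, 8, 12, 13}  B11 = {4, 5, 8, 13}  B12 = {4, 5, 9, 13}
Tree: B1–B2, B2–B3, B3–B4, B4–B5, B5–B6, B6–B7, B7–B8, B8–B9, B9–B10, B10–B11, B11–B12

Each bag holds 4 vertices, so the decomposition has width 3, which upper-bounds the treewidth. For the lower bound: the 4 vertex sets {1,6,7}, {3}, {10}, {0,2,11,14} are disjoint, each induces a connected subgraph, and every pair is joined by at least one edge of G. Contracting each set to a single vertex therefore yields K_{4} as a minor, and since treewidth is minor-monotone, tw(G) ≥ tw(K_{4}) = 3. The upper and lower bounds meet at 3, so that is the treewidth.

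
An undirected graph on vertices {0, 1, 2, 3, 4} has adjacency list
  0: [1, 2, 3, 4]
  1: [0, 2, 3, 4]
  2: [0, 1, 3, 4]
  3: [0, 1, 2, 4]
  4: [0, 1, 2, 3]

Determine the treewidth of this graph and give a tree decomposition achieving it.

A single bag containing all 5 vertices is trivially a valid decomposition of width 4. On the other hand G contains the 5-clique {0, 1, 2, 3, 4}. A clique must lie in a single bag of any decomposition, so no decomposition can have width below 4. Combining the bounds, tw(G) = 4.

Treewidth 4.
One such decomposition:
Bags: B1 = {0, 1, 2, 3, 4}
Tree: (single bag)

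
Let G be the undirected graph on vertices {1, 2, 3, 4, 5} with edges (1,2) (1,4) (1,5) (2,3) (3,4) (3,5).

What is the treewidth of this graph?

2

A width-2 tree decomposition is:
Bags: B1 = {1, 2, 3}  B2 = {1, 3, 4}  B3 = {1, 3, 5}
Tree: B1–B2, B2–B3
Every bag has size at most 3, so the width is 3 − 1 = 2 and tw(G) ≤ 2. The edges 2–1–4–3–2 form a cycle, so G is not a tree and its treewidth is at least 2. Combining the bounds, tw(G) = 2.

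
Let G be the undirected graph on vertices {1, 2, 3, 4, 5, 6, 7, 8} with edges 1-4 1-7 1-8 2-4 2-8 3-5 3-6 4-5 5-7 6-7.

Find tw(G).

A width-2 tree decomposition is:
Bags: B1 = {2, 4, 8}  B2 = {1, 4, 8}  B3 = {1, 4, 5}  B4 = {1, 5, 7}  B5 = {3, 5, 7}  B6 = {3, 6, 7}
Tree: B1–B2, B2–B3, B3–B4, B4–B5, B5–B6
Each bag holds 3 vertices, so the decomposition has width 2, which upper-bounds the treewidth. For the lower bound, G contains the cycle 2–8–1–4–2, so G is not a forest; only forests have treewidth ≤ 1, hence tw(G) ≥ 2. Hence tw(G) = 2 exactly.

2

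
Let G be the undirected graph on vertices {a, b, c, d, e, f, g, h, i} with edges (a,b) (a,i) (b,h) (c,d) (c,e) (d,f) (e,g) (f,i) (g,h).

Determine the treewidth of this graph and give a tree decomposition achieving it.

Every bag has size at most 3, so the width is 3 − 1 = 2 and tw(G) ≤ 2. The edges e–c–d–f–i–a–b–h–g–e form a cycle, so G is not a tree and its treewidth is at least 2. Hence tw(G) = 2 exactly.

Treewidth 2.
One such decomposition:
Bags: B1 = {c, d, e}  B2 = {d, e, f}  B3 = {e, f, i}  B4 = {a, e, i}  B5 = {a, b, e}  B6 = {b, e, h}  B7 = {e, g, h}
Tree: B1–B2, B2–B3, B3–B4, B4–B5, B5–B6, B6–B7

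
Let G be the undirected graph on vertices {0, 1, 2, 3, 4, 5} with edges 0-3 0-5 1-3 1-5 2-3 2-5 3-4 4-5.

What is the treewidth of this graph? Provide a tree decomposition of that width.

Each bag holds 3 vertices, so the decomposition has width 2, which upper-bounds the treewidth. For the lower bound, G contains the cycle 5–1–3–2–5, so G is not a forest; only forests have treewidth ≤ 1, hence tw(G) ≥ 2. The upper and lower bounds meet at 2, so that is the treewidth.

Treewidth 2.
Bags: B1 = {1, 3, 5}  B2 = {2, 3, 5}  B3 = {3, 4, 5}  B4 = {0, 3, 5}
Tree: B1–B2, B2–B3, B3–B4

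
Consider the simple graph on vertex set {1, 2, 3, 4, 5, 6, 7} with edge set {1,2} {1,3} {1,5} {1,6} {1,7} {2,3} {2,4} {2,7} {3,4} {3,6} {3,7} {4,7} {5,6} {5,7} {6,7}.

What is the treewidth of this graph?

A width-3 tree decomposition is:
Bags: B1 = {2, 3, 4, 7}  B2 = {1, 2, 3, 7}  B3 = {1, 3, 6, 7}  B4 = {1, 5, 6, 7}
Tree: B1–B2, B2–B3, B3–B4
The largest bag has 4 vertices, giving width 3; this decomposition certifies tw(G) ≤ 3. On the other hand G contains the 4-clique {1, 2, 3, 7}. A clique must lie in a single bag of any decomposition, so no decomposition can have width below 3. Combining the bounds, tw(G) = 3.

3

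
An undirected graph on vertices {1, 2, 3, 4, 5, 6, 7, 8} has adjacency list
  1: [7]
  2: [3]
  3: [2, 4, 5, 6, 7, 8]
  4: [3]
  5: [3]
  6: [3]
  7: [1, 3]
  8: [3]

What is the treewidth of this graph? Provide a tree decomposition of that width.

Treewidth 1.
Bags: B1 = {2, 3}  B2 = {3, 4}  B3 = {3, 8}  B4 = {3, 7}  B5 = {3, 6}  B6 = {3, 5}  B7 = {1, 7}
Tree: B1–B2, B1–B3, B3–B4, B3–B5, B5–B6, B4–B7

Every bag has size at most 2, so the width is 2 − 1 = 1 and tw(G) ≤ 1. Any graph with an edge has treewidth ≥ 1, and G has the edge 3–2. Combining the bounds, tw(G) = 1.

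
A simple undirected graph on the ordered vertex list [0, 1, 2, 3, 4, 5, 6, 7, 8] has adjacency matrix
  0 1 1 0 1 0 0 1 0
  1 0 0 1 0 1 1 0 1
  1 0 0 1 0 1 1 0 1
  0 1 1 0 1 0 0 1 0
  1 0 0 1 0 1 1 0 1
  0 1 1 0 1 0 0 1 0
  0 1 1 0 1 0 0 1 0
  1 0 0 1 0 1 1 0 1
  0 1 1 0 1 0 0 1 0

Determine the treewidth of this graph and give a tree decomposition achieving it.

The largest bag has 5 vertices, giving width 4; this decomposition certifies tw(G) ≤ 4. For the lower bound: the 5 vertex sets {2,8}, {5,7}, {4,6}, {1}, {0} are disjoint, each induces a connected subgraph, and every pair is joined by at least one edge of G. Contracting each set to a single vertex therefore yields K_{5} as a minor, and since treewidth is minor-monotone, tw(G) ≥ tw(K_{5}) = 4. Hence tw(G) = 4 exactly.

Treewidth 4.
Bags: B1 = {1, 2, 4, 7, 8}  B2 = {1, 2, 4, 5, 7}  B3 = {1, 2, 4, 6, 7}  B4 = {0, 1, 2, 4, 7}  B5 = {1, 2, 3, 4, 7}
Tree: B1–B2, B2–B3, B3–B4, B4–B5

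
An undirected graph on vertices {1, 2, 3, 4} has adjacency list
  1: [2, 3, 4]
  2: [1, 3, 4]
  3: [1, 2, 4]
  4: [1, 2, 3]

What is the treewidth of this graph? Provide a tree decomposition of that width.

A single bag containing all 4 vertices is trivially a valid decomposition of width 3. Conversely, {1, 2, 3, 4} is a clique of size 4, and the vertices of any clique must share a bag in every tree decomposition; so some bag has ≥ 4 vertices and tw(G) ≥ 3. Hence tw(G) = 3 exactly.

Treewidth 3.
One optimal decomposition is:
Bags: B1 = {1, 2, 3, 4}
Tree: (single bag)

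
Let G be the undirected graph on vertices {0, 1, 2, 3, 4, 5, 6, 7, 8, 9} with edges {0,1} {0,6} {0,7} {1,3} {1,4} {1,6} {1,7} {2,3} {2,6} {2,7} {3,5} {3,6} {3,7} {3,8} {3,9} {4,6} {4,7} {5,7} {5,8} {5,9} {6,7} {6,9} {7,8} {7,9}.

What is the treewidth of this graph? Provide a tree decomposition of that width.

Treewidth 3.
One optimal decomposition is:
Bags: B1 = {1, 3, 6, 7}  B2 = {1, 4, 6, 7}  B3 = {3, 6, 7, 9}  B4 = {0, 1, 6, 7}  B5 = {3, 5, 7, 9}  B6 = {3, 5, 7, 8}  B7 = {2, 3, 6, 7}
Tree: B1–B2, B1–B3, B2–B4, B3–B5, B5–B6, B1–B7

Every bag has size at most 4, so the width is 4 − 1 = 3 and tw(G) ≤ 3. Conversely, {0, 1, 6, 7} is a clique of size 4, and the vertices of any clique must share a bag in every tree decomposition; so some bag has ≥ 4 vertices and tw(G) ≥ 3. Combining the bounds, tw(G) = 3.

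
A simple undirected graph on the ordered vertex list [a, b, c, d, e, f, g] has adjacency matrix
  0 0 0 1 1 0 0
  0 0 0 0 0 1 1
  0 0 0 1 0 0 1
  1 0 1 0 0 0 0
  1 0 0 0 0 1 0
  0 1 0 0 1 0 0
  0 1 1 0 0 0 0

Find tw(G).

A width-2 tree decomposition is:
Bags: B1 = {c, d, g}  B2 = {b, d, g}  B3 = {b, d, f}  B4 = {d, e, f}  B5 = {a, d, e}
Tree: B1–B2, B2–B3, B3–B4, B4–B5
Every bag has size at most 3, so the width is 3 − 1 = 2 and tw(G) ≤ 2. For the lower bound, G contains the cycle d–c–g–b–f–e–a–d, so G is not a forest; only forests have treewidth ≤ 1, hence tw(G) ≥ 2. The upper and lower bounds meet at 2, so that is the treewidth.

2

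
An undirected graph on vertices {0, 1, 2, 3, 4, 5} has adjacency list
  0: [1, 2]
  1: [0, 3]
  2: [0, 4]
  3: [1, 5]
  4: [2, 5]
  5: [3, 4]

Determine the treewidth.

A width-2 tree decomposition is:
Bags: B1 = {3, 4, 5}  B2 = {1, 3, 4}  B3 = {0, 1, 4}  B4 = {0, 2, 4}
Tree: B1–B2, B2–B3, B3–B4
The largest bag has 3 vertices, giving width 2; this decomposition certifies tw(G) ≤ 2. For the lower bound, G contains the cycle 4–5–3–1–0–2–4, so G is not a forest; only forests have treewidth ≤ 1, hence tw(G) ≥ 2. Hence tw(G) = 2 exactly.

2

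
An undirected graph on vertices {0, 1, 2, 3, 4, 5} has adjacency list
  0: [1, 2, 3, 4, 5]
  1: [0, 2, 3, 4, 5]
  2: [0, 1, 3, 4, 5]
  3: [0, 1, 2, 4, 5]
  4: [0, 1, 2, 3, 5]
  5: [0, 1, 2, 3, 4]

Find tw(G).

A width-5 tree decomposition is:
Bags: B1 = {0, 1, 2, 3, 4, 5}
Tree: (single bag)
With just one bag of size 6, the width is 6 − 1 = 5, so tw(G) ≤ 5. On the other hand G contains the 6-clique {0, 1, 2, 3, 4, 5}. A clique must lie in a single bag of any decomposition, so no decomposition can have width below 5. The upper and lower bounds meet at 5, so that is the treewidth.

5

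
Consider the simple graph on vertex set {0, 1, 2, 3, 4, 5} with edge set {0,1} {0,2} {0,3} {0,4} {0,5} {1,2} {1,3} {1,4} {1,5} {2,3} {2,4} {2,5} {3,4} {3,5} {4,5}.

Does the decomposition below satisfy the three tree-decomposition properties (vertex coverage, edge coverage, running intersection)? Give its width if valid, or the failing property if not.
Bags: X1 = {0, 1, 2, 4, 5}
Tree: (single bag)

No — vertex 3 appears in no bag.

A tree decomposition must satisfy three properties: every vertex lies in some bag; for every edge, both endpoints lie together in some bag; and for every vertex, the bags containing it form a connected subtree. Here vertex 3 appears in no bag, so the decomposition is invalid.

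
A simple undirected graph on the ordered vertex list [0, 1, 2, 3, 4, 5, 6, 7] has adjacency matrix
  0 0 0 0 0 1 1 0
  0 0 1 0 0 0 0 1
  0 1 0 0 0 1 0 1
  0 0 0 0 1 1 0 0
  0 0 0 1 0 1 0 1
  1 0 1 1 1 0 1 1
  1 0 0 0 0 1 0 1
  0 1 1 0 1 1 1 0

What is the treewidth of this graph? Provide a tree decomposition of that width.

Every bag has size at most 3, so the width is 3 − 1 = 2 and tw(G) ≤ 2. For the lower bound, the 3 vertices {1, 2, 7} are pairwise adjacent, and any tree decomposition puts a clique entirely inside one bag — forcing width ≥ 2. The upper and lower bounds meet at 2, so that is the treewidth.

Treewidth 2.
One optimal decomposition is:
Bags: B1 = {2, 5, 7}  B2 = {1, 2, 7}  B3 = {5, 6, 7}  B4 = {4, 5, 7}  B5 = {0, 5, 6}  B6 = {3, 4, 5}
Tree: B1–B2, B1–B3, B1–B4, B3–B5, B4–B6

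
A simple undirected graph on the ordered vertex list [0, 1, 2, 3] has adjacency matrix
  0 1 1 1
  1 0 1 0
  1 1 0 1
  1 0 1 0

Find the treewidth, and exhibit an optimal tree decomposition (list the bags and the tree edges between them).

Each bag holds 3 vertices, so the decomposition has width 2, which upper-bounds the treewidth. On the other hand G contains the 3-clique {0, 1, 2}. A clique must lie in a single bag of any decomposition, so no decomposition can have width below 2. The upper and lower bounds meet at 2, so that is the treewidth.

Treewidth 2.
One such decomposition:
Bags: B1 = {0, 2, 3}  B2 = {0, 1, 2}
Tree: B1–B2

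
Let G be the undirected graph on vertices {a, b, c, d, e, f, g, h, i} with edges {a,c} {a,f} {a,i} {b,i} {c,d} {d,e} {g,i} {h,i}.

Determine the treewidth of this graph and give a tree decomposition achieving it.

Treewidth 1.
Bags: B1 = {a, i}  B2 = {a, c}  B3 = {h, i}  B4 = {c, d}  B5 = {b, i}  B6 = {g, i}  B7 = {d, e}  B8 = {a, f}
Tree: B1–B2, B1–B3, B2–B4, B3–B5, B1–B6, B4–B7, B1–B8

The largest bag has 2 vertices, giving width 1; this decomposition certifies tw(G) ≤ 1. Any graph with an edge has treewidth ≥ 1, and G has the edge i–a. Combining the bounds, tw(G) = 1.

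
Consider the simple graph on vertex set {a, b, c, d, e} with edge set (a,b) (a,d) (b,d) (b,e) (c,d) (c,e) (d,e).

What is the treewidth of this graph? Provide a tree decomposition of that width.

The largest bag has 3 vertices, giving width 2; this decomposition certifies tw(G) ≤ 2. On the other hand G contains the 3-clique {c, d, e}. A clique must lie in a single bag of any decomposition, so no decomposition can have width below 2. Combining the bounds, tw(G) = 2.

Treewidth 2.
One such decomposition:
Bags: B1 = {b, d, e}  B2 = {a, b, d}  B3 = {c, d, e}
Tree: B1–B2, B1–B3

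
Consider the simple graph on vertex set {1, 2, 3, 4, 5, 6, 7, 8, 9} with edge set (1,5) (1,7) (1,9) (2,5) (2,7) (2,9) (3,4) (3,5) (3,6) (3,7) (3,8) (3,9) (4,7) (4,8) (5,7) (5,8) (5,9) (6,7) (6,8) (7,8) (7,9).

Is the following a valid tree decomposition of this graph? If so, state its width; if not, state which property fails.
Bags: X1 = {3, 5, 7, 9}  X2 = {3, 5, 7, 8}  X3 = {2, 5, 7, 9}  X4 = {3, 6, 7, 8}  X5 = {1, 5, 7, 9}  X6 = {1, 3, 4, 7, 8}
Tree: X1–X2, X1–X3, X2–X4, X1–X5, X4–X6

No — bags containing vertex 1 are not connected in the tree.

A tree decomposition must satisfy three properties: every vertex lies in some bag; for every edge, both endpoints lie together in some bag; and for every vertex, the bags containing it form a connected subtree. Here bags containing vertex 1 are not connected in the tree, so the decomposition is invalid.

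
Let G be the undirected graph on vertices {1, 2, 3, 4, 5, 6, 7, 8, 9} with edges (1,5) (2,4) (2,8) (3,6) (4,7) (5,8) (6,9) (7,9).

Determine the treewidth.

A width-1 tree decomposition is:
Bags: B1 = {3, 6}  B2 = {6, 9}  B3 = {7, 9}  B4 = {4, 7}  B5 = {2, 4}  B6 = {2, 8}  B7 = {5, 8}  B8 = {1, 5}
Tree: B1–B2, B2–B3, B3–B4, B4–B5, B5–B6, B6–B7, B7–B8
Each bag holds 2 vertices, so the decomposition has width 1, which upper-bounds the treewidth. Any graph with an edge has treewidth ≥ 1, and G has the edge 3–6. Therefore the treewidth is 1.

1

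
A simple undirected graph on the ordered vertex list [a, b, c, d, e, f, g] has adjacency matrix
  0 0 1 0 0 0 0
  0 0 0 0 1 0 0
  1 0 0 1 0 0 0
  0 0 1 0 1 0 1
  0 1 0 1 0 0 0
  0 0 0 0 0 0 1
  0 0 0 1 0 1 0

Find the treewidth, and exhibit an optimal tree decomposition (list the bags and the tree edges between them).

The largest bag has 2 vertices, giving width 1; this decomposition certifies tw(G) ≤ 1. Since G has at least one edge (e.g. c–d), it is not an edgeless graph, so tw(G) ≥ 1. The upper and lower bounds meet at 1, so that is the treewidth.

Treewidth 1.
Bags: B1 = {c, d}  B2 = {a, c}  B3 = {d, g}  B4 = {d, e}  B5 = {b, e}  B6 = {f, g}
Tree: B1–B2, B1–B3, B3–B4, B4–B5, B3–B6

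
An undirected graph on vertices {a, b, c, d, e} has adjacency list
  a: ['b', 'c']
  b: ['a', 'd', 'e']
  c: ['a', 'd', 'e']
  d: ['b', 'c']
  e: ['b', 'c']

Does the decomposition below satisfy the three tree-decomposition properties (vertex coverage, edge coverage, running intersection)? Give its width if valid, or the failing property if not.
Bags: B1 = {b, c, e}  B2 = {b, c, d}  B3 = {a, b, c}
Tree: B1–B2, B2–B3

Vertex coverage: the bags together contain {a, b, c, d, e}, the full vertex set. Edge coverage: each edge of G has both endpoints in at least one bag. Running intersection: for every vertex, the bags containing it form a connected subtree. All three properties hold, so this is a valid tree decomposition of width max|bag| − 1 = 2, and hence tw(G) ≤ 2.

Yes; width 2.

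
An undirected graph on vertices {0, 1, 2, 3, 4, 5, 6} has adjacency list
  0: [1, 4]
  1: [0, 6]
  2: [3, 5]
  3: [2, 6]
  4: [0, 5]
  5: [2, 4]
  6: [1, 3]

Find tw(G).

2

A width-2 tree decomposition is:
Bags: B1 = {2, 4, 5}  B2 = {0, 2, 4}  B3 = {0, 1, 2}  B4 = {1, 2, 6}  B5 = {2, 3, 6}
Tree: B1–B2, B2–B3, B3–B4, B4–B5
Each bag holds 3 vertices, so the decomposition has width 2, which upper-bounds the treewidth. Since 2–5–4–0–1–6–3–2 is a cycle in G, G is not acyclic. Forests are exactly the graphs of treewidth ≤ 1, so tw(G) ≥ 2. Hence tw(G) = 2 exactly.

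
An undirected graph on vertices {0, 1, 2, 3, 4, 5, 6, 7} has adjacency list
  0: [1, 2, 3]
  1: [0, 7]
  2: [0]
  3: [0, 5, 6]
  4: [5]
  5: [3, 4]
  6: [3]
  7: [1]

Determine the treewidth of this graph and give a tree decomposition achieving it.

Treewidth 1.
Bags: B1 = {3, 6}  B2 = {0, 3}  B3 = {3, 5}  B4 = {0, 1}  B5 = {4, 5}  B6 = {1, 7}  B7 = {0, 2}
Tree: B1–B2, B1–B3, B2–B4, B3–B5, B4–B6, B2–B7

Every bag has size at most 2, so the width is 2 − 1 = 1 and tw(G) ≤ 1. Any graph with an edge has treewidth ≥ 1, and G has the edge 3–6. The upper and lower bounds meet at 1, so that is the treewidth.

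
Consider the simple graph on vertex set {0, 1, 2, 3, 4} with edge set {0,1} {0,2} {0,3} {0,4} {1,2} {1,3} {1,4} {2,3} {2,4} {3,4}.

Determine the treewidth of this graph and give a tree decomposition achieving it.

With just one bag of size 5, the width is 5 − 1 = 4, so tw(G) ≤ 4. Conversely, {0, 1, 2, 3, 4} is a clique of size 5, and the vertices of any clique must share a bag in every tree decomposition; so some bag has ≥ 5 vertices and tw(G) ≥ 4. The upper and lower bounds meet at 4, so that is the treewidth.

Treewidth 4.
One optimal decomposition is:
Bags: B1 = {0, 1, 2, 3, 4}
Tree: (single bag)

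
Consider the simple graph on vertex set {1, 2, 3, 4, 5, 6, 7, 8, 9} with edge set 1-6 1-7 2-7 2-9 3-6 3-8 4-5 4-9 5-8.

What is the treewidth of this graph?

A width-2 tree decomposition is:
Bags: B1 = {1, 2, 7}  B2 = {1, 2, 9}  B3 = {1, 4, 9}  B4 = {1, 4, 5}  B5 = {1, 5, 8}  B6 = {1, 3, 8}  B7 = {1, 3, 6}
Tree: B1–B2, B2–B3, B3–B4, B4–B5, B5–B6, B6–B7
Every bag has size at most 3, so the width is 3 − 1 = 2 and tw(G) ≤ 2. For the lower bound, G contains the cycle 1–7–2–9–4–5–8–3–6–1, so G is not a forest; only forests have treewidth ≤ 1, hence tw(G) ≥ 2. Combining the bounds, tw(G) = 2.

2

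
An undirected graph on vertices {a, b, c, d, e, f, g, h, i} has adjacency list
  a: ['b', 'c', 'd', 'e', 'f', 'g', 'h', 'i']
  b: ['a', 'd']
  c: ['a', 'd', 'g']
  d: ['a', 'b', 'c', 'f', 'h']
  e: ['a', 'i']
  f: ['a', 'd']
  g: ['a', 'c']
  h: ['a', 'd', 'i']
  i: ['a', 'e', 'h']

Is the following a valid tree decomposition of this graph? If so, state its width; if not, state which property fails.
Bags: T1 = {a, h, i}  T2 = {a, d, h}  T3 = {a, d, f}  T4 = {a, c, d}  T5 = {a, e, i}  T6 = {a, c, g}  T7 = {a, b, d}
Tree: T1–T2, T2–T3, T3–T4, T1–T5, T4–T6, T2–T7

Every vertex of G appears in some bag (union = {a, b, c, d, e, f, g, h, i}); every edge is covered by a bag; and for each vertex v the set of bags containing v is connected in the bag tree. The decomposition is therefore valid. The largest bag has 3 vertices, so the width is 2.

Yes; width 2.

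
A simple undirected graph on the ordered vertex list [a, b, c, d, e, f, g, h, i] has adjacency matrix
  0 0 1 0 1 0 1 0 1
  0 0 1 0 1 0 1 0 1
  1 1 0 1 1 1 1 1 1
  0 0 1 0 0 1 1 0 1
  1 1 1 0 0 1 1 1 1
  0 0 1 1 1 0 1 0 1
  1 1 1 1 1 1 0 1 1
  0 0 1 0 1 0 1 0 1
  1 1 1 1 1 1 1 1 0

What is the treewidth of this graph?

4

A width-4 tree decomposition is:
Bags: B1 = {c, e, f, g, i}  B2 = {c, e, g, h, i}  B3 = {a, c, e, g, i}  B4 = {b, c, e, g, i}  B5 = {c, d, f, g, i}
Tree: B1–B2, B2–B3, B3–B4, B1–B5
Each bag holds 5 vertices, so the decomposition has width 4, which upper-bounds the treewidth. On the other hand G contains the 5-clique {c, d, f, g, i}. A clique must lie in a single bag of any decomposition, so no decomposition can have width below 4. Hence tw(G) = 4 exactly.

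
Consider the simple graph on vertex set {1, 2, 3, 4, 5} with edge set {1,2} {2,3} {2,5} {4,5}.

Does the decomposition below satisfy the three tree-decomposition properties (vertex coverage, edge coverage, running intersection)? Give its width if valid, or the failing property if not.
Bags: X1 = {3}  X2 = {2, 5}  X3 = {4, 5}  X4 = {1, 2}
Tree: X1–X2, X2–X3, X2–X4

No — edge (2,3) lies in no bag.

A tree decomposition must satisfy three properties: every vertex lies in some bag; for every edge, both endpoints lie together in some bag; and for every vertex, the bags containing it form a connected subtree. Here edge (2,3) lies in no bag, so the decomposition is invalid.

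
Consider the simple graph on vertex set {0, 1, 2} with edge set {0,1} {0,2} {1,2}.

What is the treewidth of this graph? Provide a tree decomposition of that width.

Treewidth 2.
One optimal decomposition is:
Bags: B1 = {0, 1, 2}
Tree: (single bag)

With just one bag of size 3, the width is 3 − 1 = 2, so tw(G) ≤ 2. On the other hand G contains the 3-clique {0, 1, 2}. A clique must lie in a single bag of any decomposition, so no decomposition can have width below 2. Therefore the treewidth is 2.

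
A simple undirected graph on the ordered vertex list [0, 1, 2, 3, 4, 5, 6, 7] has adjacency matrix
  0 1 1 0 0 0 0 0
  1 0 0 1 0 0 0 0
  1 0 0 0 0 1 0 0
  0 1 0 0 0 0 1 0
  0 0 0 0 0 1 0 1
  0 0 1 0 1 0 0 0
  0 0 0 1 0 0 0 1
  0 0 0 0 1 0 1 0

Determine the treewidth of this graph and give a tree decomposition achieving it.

Treewidth 2.
One such decomposition:
Bags: B1 = {4, 6, 7}  B2 = {3, 4, 6}  B3 = {1, 3, 4}  B4 = {0, 1, 4}  B5 = {0, 2, 4}  B6 = {2, 4, 5}
Tree: B1–B2, B2–B3, B3–B4, B4–B5, B5–B6

Each bag holds 3 vertices, so the decomposition has width 2, which upper-bounds the treewidth. The edges 4–7–6–3–1–0–2–5–4 form a cycle, so G is not a tree and its treewidth is at least 2. Hence tw(G) = 2 exactly.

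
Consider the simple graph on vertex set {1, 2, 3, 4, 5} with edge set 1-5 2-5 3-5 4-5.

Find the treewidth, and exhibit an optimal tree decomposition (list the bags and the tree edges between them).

Treewidth 1.
One such decomposition:
Bags: B1 = {2, 5}  B2 = {4, 5}  B3 = {1, 5}  B4 = {3, 5}
Tree: B1–B2, B2–B3, B2–B4

Every bag has size at most 2, so the width is 2 − 1 = 1 and tw(G) ≤ 1. Since G has at least one edge (e.g. 5–2), it is not an edgeless graph, so tw(G) ≥ 1. The upper and lower bounds meet at 1, so that is the treewidth.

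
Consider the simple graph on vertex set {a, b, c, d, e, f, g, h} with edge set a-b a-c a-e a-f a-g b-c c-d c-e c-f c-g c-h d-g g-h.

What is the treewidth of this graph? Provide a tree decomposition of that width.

Treewidth 2.
One such decomposition:
Bags: B1 = {a, c, g}  B2 = {c, d, g}  B3 = {a, c, e}  B4 = {a, b, c}  B5 = {a, c, f}  B6 = {c, g, h}
Tree: B1–B2, B1–B3, B1–B4, B3–B5, B1–B6

Every bag has size at most 3, so the width is 3 − 1 = 2 and tw(G) ≤ 2. For the lower bound, the 3 vertices {c, d, g} are pairwise adjacent, and any tree decomposition puts a clique entirely inside one bag — forcing width ≥ 2. Combining the bounds, tw(G) = 2.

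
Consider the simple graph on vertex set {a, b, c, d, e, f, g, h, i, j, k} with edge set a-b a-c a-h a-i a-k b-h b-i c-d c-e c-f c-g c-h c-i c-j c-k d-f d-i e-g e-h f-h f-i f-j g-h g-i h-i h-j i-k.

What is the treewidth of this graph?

A width-3 tree decomposition is:
Bags: B1 = {c, f, h, j}  B2 = {c, f, h, i}  B3 = {a, c, h, i}  B4 = {c, d, f, i}  B5 = {c, g, h, i}  B6 = {c, e, g, h}  B7 = {a, b, h, i}  B8 = {a, c, i, k}
Tree: B1–B2, B2–B3, B2–B4, B3–B5, B5–B6, B3–B7, B3–B8
The largest bag has 4 vertices, giving width 3; this decomposition certifies tw(G) ≤ 3. For the lower bound, the 4 vertices {c, d, f, i} are pairwise adjacent, and any tree decomposition puts a clique entirely inside one bag — forcing width ≥ 3. Hence tw(G) = 3 exactly.

3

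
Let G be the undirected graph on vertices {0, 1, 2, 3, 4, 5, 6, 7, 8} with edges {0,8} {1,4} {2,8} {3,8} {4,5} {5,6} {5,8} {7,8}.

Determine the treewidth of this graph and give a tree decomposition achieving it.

Treewidth 1.
Bags: B1 = {2, 8}  B2 = {5, 8}  B3 = {3, 8}  B4 = {0, 8}  B5 = {5, 6}  B6 = {4, 5}  B7 = {1, 4}  B8 = {7, 8}
Tree: B1–B2, B2–B3, B2–B4, B2–B5, B5–B6, B6–B7, B4–B8

Every bag has size at most 2, so the width is 2 − 1 = 1 and tw(G) ≤ 1. Since G has at least one edge (e.g. 8–2), it is not an edgeless graph, so tw(G) ≥ 1. Hence tw(G) = 1 exactly.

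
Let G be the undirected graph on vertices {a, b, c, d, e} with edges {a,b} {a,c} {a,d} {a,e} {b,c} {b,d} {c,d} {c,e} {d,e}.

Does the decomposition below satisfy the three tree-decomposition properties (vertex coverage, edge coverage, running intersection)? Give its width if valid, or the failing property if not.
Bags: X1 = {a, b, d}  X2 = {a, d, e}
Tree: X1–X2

A tree decomposition must satisfy three properties: every vertex lies in some bag; for every edge, both endpoints lie together in some bag; and for every vertex, the bags containing it form a connected subtree. Here vertex c appears in no bag, so the decomposition is invalid.

No — vertex c appears in no bag.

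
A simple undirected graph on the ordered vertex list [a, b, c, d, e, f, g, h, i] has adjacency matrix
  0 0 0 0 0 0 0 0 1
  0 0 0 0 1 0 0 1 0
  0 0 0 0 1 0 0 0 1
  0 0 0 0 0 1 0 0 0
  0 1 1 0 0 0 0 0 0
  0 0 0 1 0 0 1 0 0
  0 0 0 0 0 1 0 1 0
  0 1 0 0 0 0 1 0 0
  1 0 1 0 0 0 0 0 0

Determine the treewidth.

A width-1 tree decomposition is:
Bags: B1 = {d, f}  B2 = {f, g}  B3 = {g, h}  B4 = {b, h}  B5 = {b, e}  B6 = {c, e}  B7 = {c, i}  B8 = {a, i}
Tree: B1–B2, B2–B3, B3–B4, B4–B5, B5–B6, B6–B7, B7–B8
The largest bag has 2 vertices, giving width 1; this decomposition certifies tw(G) ≤ 1. Since G has at least one edge (e.g. d–f), it is not an edgeless graph, so tw(G) ≥ 1. Therefore the treewidth is 1.

1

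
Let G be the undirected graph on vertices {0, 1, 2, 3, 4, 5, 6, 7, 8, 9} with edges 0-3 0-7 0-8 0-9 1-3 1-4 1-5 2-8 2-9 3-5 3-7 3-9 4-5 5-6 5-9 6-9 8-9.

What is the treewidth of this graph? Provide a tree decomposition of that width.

Treewidth 2.
One such decomposition:
Bags: B1 = {3, 5, 9}  B2 = {0, 3, 9}  B3 = {5, 6, 9}  B4 = {0, 8, 9}  B5 = {1, 3, 5}  B6 = {0, 3, 7}  B7 = {1, 4, 5}  B8 = {2, 8, 9}
Tree: B1–B2, B1–B3, B2–B4, B1–B5, B2–B6, B5–B7, B4–B8

Every bag has size at most 3, so the width is 3 − 1 = 2 and tw(G) ≤ 2. Conversely, {1, 3, 5} is a clique of size 3, and the vertices of any clique must share a bag in every tree decomposition; so some bag has ≥ 3 vertices and tw(G) ≥ 2. Combining the bounds, tw(G) = 2.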